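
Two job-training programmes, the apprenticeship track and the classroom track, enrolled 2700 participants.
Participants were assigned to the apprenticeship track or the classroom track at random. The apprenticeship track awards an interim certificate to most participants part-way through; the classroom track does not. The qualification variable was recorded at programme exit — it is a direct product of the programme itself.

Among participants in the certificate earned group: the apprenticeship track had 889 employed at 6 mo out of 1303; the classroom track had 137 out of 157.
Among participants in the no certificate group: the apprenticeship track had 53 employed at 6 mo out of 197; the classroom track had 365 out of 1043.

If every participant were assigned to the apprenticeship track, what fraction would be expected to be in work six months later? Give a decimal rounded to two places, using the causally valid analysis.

the classroom track is higher inside every qualification attained during the programme stratum but the apprenticeship track is higher in aggregate. Whether to stratify depends on how qualification attained during the programme relates to the programme.
Stratifying would compare programmes among participants the programmes themselves sorted into qualification attained during the programme groups — a form of selection on an intermediate. The unconditioned pooled rates give the total causal effect.
So P(outcome | do(the apprenticeship track)) is just the pooled rate for the apprenticeship track: 942/1500 = 0.628.

0.63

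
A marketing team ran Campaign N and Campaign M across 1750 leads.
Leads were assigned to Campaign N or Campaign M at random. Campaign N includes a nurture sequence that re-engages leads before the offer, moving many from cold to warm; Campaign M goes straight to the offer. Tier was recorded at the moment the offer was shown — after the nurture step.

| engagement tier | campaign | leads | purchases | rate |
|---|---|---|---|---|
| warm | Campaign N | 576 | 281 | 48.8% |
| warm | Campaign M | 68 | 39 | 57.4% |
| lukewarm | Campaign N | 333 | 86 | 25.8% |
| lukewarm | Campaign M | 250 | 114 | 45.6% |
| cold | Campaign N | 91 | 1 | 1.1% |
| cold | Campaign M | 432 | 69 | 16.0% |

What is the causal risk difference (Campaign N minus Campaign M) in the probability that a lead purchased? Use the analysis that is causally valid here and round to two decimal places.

The stratified and pooled comparisons disagree (Campaign M wins within each engagement tier; Campaign N wins overall), so the answer turns on the causal role of engagement tier.
Stratifying would compare campaigns among leads the campaigns themselves sorted into engagement tier groups — a form of selection on an intermediate. The unconditioned pooled rates give the total causal effect.
The causal difference is the pooled difference: 0.368 − 0.296 = +0.072.

+0.07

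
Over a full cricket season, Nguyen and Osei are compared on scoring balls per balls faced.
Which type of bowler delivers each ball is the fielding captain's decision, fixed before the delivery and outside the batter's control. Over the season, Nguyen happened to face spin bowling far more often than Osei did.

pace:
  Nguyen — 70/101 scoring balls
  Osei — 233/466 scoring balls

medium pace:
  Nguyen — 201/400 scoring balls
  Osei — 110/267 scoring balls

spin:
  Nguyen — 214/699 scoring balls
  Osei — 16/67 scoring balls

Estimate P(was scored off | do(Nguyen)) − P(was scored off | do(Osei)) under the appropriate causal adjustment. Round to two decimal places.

+0.11

Nothing the player does changes bowling type; the imbalance is an allocation artefact. With bowling type also predicting the outcome, the pooled figure is confounded, and the within-stratum comparison is the causal one.
Adjusting over the population distribution of bowling type: 0.283·(0.693−0.500) + 0.334·(0.502−0.412) + 0.383·(0.306−0.239) = +0.111.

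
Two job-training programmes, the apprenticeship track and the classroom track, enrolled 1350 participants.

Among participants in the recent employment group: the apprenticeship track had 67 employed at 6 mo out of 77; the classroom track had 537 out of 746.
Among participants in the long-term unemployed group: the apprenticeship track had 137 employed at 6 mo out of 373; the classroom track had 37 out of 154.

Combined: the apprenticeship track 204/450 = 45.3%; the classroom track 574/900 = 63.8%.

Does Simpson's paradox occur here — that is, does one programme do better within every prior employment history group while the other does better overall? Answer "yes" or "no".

yes

Within each prior employment history level (recent employment 87.0% vs 72.0%; long-term unemployed 36.7% vs 24.0%), the apprenticeship track has the higher rate every time. Pooled: 45.3% vs 63.8% — the classroom track has the higher rate overall. The two comparisons disagree.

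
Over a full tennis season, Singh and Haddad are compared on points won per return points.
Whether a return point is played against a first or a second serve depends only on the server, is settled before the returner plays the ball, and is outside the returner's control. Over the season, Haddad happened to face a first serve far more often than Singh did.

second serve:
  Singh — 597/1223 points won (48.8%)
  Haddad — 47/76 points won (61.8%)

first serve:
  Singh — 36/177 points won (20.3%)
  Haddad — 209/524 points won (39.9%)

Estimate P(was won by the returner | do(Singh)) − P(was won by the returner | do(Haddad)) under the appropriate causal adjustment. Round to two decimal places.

Within every serve type level Haddad has the higher rate, yet pooled Singh does — Simpson's reversal.
Nothing the player does changes serve type; the imbalance is an allocation artefact. With serve type also predicting the outcome, the pooled figure is confounded, and the within-stratum comparison is the causal one.
Adjusting over the population distribution of serve type: 0.649·(0.488−0.618) + 0.350·(0.203−0.399) = -0.153.

-0.15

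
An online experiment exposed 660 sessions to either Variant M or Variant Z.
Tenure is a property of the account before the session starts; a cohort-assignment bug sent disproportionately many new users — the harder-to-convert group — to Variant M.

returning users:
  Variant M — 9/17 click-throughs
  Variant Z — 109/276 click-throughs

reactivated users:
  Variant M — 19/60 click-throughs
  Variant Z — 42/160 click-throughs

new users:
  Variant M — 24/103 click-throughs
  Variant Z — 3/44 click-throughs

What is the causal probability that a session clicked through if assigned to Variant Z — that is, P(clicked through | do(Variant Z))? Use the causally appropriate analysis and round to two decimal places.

0.28

Within every user tenure level Variant M has the higher rate, yet pooled Variant Z does — Simpson's reversal.
User tenure satisfies the back-door criterion: it is not a descendant of the variant, and it blocks the spurious path from variant to outcome. Adjusting for it (i.e., using the within-user tenure rates) gives the causal effect.
Standardising Variant Z to the population user tenure mix: 0.444·109/276 + 0.333·42/160 + 0.223·3/44 = 0.278.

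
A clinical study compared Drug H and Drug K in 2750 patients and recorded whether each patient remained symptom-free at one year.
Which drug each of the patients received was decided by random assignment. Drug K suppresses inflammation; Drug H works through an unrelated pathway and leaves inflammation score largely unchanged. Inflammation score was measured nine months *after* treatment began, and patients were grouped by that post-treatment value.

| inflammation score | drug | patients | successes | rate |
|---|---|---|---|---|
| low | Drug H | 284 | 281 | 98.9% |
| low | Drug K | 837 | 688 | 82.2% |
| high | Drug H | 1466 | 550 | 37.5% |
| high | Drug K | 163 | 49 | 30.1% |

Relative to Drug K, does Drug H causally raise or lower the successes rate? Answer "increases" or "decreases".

The inflammation score-specific comparison favours Drug H throughout, but the pooled figures favour Drug K. The question is whether to condition on inflammation score.
Inflammation score is downstream of the drug. One should not condition on a consequence of treatment, so the overall rates are the right comparison.
Pooled: Drug H 47.5% vs Drug K 73.7%; Drug K is higher overall.

decreases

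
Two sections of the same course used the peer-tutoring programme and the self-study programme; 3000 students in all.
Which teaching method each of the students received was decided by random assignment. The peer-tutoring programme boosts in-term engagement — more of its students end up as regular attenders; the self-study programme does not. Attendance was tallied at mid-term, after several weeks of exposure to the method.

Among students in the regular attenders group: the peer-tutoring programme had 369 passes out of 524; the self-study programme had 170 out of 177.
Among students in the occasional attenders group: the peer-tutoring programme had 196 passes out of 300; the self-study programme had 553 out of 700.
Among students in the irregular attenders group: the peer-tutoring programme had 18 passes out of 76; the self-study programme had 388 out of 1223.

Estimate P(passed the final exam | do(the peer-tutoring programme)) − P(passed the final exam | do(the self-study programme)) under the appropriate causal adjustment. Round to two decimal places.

Within every mid-term attendance level the self-study programme has the higher rate, yet pooled the peer-tutoring programme does — Simpson's reversal.
The distribution of mid-term attendance is itself part of what the teaching method does — it is an intermediate outcome. Holding it fixed would remove that part of the effect; the total effect is the pooled difference.
The causal difference is the pooled difference: 0.648 − 0.529 = +0.119.

+0.12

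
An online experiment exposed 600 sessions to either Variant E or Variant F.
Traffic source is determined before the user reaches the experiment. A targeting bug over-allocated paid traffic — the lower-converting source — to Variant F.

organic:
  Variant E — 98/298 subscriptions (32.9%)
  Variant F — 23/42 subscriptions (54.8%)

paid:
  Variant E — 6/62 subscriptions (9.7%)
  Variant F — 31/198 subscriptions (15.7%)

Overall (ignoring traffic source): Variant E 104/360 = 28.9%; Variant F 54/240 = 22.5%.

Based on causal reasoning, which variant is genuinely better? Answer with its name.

Variant F

The traffic source-specific comparison favours Variant F throughout, but the pooled figures favour Variant E. The question is whether to condition on traffic source.
Traffic source is set before the variant has any effect — it is not caused by the variant — and it independently drives the outcome. That makes it a confounder, so the causal comparison is within traffic source levels.
Within each level — organic: 32.9% vs 54.8%; paid: 9.7% vs 15.7% — Variant F is higher every time.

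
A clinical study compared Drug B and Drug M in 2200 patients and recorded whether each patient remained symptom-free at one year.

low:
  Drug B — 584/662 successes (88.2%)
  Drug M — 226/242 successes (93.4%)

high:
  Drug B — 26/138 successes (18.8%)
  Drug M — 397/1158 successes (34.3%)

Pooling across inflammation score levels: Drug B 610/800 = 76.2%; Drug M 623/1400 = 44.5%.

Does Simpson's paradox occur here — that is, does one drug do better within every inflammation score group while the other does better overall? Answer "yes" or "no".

yes

Within each inflammation score level (low 88.2% vs 93.4%; high 18.8% vs 34.3%), Drug M has the higher rate every time. Pooled: 76.2% vs 44.5% — Drug B has the higher rate overall. The two comparisons disagree.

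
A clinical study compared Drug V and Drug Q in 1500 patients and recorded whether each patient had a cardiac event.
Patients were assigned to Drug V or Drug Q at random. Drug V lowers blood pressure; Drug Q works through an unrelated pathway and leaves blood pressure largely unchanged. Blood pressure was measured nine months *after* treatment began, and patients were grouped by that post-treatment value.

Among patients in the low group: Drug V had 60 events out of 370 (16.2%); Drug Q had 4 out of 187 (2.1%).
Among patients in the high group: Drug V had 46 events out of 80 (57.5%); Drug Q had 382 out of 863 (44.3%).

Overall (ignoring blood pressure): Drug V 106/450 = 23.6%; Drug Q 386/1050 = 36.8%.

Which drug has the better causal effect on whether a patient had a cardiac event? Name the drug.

Drug V

Blood pressure lies on the pathway drug → blood pressure → outcome, so adjusting for it blocks the indirect effect. For the total causal effect of drug, use the unadjusted pooled rates.
Pooled: Drug V 23.6% vs Drug Q 36.8%; Drug V is lower overall.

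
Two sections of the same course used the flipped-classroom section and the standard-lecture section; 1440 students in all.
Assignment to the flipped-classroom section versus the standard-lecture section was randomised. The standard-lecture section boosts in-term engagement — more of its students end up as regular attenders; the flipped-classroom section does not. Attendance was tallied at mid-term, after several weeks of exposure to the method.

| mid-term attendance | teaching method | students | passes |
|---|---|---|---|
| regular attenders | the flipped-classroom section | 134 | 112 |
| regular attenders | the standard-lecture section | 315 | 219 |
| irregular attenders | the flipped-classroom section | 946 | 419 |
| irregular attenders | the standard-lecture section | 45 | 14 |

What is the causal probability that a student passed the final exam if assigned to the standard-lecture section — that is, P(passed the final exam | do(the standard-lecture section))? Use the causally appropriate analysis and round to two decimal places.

Because the teaching method influences mid-term attendance, mid-term attendance is a post-treatment mediator, not a confounder. Stratifying on it would bias the estimate; the causal effect is the crude pooled difference.
So P(outcome | do(the standard-lecture section)) is just the pooled rate for the standard-lecture section: 233/360 = 0.647.

0.65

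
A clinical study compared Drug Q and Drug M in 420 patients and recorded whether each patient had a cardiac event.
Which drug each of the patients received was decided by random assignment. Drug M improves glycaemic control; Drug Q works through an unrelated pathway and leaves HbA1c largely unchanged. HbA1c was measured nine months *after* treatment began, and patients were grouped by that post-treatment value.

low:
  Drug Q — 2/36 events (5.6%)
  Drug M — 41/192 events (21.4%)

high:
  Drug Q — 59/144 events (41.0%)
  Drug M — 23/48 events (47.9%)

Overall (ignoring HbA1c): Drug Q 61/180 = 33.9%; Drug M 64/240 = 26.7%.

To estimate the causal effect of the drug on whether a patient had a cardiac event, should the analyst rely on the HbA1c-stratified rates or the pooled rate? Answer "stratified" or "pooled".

The stratified and pooled comparisons disagree (Drug Q wins within each HbA1c; Drug M wins overall), so the answer turns on the causal role of HbA1c.
HbA1c is recorded after the drug and is itself shifted by it — it sits on the causal path from drug to outcome. Conditioning on a mediator would strip out part of the effect we want; the pooled comparison gives the total causal effect.
Pooled: Drug Q 33.9% vs Drug M 26.7%; Drug M is lower overall.

pooled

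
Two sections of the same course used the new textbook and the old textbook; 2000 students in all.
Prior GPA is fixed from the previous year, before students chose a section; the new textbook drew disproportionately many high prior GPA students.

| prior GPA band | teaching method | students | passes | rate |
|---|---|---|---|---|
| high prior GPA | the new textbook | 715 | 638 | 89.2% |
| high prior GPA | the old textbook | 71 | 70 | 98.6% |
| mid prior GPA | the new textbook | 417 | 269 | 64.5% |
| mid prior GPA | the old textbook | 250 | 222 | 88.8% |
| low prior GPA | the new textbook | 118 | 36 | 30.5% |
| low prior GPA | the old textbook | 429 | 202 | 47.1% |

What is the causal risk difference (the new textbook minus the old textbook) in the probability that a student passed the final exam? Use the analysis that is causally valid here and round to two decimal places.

Since prior GPA band is a pre-existing factor (not a product of the teaching method) and it affects the outcome on its own, it is a confounder. The stratified rates, not the pooled rate, identify the causal effect.
Adjusting over the population distribution of prior GPA band: 0.393·(0.892−0.986) + 0.334·(0.645−0.888) + 0.274·(0.305−0.471) = -0.163.

-0.16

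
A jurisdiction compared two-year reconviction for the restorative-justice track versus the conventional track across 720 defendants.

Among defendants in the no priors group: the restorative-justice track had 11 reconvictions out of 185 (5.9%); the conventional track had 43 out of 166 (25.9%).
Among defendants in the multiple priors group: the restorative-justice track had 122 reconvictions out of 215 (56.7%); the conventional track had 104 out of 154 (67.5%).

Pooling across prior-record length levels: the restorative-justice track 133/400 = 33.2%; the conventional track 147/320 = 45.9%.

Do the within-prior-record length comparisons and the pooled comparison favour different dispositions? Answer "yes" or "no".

no

Within each prior-record length level (no priors 5.9% vs 25.9%; multiple priors 56.7% vs 67.5%), the restorative-justice track has the lower rate every time. Pooled: 33.2% vs 45.9% — the restorative-justice track has the lower rate overall. They agree.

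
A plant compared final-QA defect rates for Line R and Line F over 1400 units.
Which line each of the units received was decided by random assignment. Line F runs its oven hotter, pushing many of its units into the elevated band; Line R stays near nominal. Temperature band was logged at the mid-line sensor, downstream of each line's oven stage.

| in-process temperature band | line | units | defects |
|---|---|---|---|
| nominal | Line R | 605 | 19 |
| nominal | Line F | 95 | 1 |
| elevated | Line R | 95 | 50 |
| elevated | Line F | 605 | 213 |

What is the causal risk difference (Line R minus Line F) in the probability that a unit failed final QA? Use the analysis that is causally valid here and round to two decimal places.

-0.21

The in-process temperature band-specific comparison favours Line F throughout, but the pooled figures favour Line R. The question is whether to condition on in-process temperature band.
In-process temperature band is downstream of the line. One should not condition on a consequence of treatment, so the overall rates are the right comparison.
The causal difference is the pooled difference: 0.099 − 0.306 = -0.207.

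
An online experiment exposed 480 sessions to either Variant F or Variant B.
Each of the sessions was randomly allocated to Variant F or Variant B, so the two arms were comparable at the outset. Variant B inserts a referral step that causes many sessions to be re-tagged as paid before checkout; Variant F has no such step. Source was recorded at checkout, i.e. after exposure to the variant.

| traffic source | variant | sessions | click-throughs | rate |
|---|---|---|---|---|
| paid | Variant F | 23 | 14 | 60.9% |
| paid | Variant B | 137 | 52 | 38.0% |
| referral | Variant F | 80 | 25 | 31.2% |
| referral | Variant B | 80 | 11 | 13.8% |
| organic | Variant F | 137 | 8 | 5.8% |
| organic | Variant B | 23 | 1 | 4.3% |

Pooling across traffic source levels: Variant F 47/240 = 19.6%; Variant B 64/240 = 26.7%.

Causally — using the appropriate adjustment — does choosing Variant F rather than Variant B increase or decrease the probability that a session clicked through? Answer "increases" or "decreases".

decreases

The distribution of traffic source is itself part of what the variant does — it is an intermediate outcome. Holding it fixed would remove that part of the effect; the total effect is the pooled difference.
Pooled: Variant F 19.6% vs Variant B 26.7%; Variant B is higher overall.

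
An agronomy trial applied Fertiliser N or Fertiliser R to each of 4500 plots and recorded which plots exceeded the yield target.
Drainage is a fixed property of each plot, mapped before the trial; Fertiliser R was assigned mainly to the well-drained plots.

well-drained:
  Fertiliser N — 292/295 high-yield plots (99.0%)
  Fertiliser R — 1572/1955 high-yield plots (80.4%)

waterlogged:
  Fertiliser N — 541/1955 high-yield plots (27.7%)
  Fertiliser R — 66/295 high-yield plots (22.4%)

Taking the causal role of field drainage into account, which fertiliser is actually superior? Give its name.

The imbalance in field drainage arose from how plots were allocated, not from anything the fertiliser did; and field drainage independently affects the outcome. The pooled gap is confounded — condition on field drainage.
Within each level — well-drained: 99.0% vs 80.4%; waterlogged: 27.7% vs 22.4% — Fertiliser N is higher every time.

Fertiliser N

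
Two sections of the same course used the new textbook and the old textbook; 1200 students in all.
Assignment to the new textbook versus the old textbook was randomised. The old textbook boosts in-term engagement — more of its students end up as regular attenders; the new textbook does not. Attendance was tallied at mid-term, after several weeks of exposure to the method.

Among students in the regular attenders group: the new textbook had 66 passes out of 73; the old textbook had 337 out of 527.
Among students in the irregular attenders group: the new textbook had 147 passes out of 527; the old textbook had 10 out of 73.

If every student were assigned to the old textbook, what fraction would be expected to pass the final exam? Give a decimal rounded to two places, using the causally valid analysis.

The distribution of mid-term attendance is itself part of what the teaching method does — it is an intermediate outcome. Holding it fixed would remove that part of the effect; the total effect is the pooled difference.
So P(outcome | do(the old textbook)) is just the pooled rate for the old textbook: 347/600 = 0.578.

0.58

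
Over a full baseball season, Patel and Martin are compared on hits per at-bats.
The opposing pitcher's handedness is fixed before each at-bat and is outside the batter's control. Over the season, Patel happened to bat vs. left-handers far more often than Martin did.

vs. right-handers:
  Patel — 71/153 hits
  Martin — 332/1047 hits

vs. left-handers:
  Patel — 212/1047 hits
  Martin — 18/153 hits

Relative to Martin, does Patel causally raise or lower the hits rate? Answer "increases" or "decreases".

increases

Patel is higher inside every pitcher handedness stratum but Martin is higher in aggregate. Whether to stratify depends on how pitcher handedness relates to the player.
Since pitcher handedness is a pre-existing factor (not a product of the player) and it affects the outcome on its own, it is a confounder. The stratified rates, not the pooled rate, identify the causal effect.
Within each level — vs. right-handers: 46.4% vs 31.7%; vs. left-handers: 20.2% vs 11.8% — Patel is higher every time.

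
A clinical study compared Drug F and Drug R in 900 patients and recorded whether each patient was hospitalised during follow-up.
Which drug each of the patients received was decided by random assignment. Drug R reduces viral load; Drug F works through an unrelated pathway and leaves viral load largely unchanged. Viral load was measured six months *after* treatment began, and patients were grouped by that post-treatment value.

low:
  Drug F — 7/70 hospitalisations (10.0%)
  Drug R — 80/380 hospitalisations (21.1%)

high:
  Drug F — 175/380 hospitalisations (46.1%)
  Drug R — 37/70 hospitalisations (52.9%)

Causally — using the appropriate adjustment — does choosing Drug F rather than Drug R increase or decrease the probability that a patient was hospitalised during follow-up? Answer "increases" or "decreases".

increases

The viral load-specific comparison favours Drug F throughout, but the pooled figures favour Drug R. The question is whether to condition on viral load.
Viral load is downstream of the drug. One should not condition on a consequence of treatment, so the overall rates are the right comparison.
Pooled: Drug F 40.4% vs Drug R 26.0%; Drug R is lower overall.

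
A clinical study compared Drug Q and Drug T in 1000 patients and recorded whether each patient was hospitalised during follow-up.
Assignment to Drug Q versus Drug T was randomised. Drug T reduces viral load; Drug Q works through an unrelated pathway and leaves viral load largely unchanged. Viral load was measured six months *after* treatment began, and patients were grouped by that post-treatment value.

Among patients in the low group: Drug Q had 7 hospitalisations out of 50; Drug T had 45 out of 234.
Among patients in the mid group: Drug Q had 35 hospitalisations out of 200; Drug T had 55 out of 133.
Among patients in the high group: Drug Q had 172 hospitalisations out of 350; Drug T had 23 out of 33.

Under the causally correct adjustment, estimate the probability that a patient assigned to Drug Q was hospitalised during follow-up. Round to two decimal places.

Viral load here is a post-treatment variable shaped by the drug; conditioning on it would introduce bias rather than remove it. The overall comparison is the causal one.
So P(outcome | do(Drug Q)) is just the pooled rate for Drug Q: 214/600 = 0.357.

0.36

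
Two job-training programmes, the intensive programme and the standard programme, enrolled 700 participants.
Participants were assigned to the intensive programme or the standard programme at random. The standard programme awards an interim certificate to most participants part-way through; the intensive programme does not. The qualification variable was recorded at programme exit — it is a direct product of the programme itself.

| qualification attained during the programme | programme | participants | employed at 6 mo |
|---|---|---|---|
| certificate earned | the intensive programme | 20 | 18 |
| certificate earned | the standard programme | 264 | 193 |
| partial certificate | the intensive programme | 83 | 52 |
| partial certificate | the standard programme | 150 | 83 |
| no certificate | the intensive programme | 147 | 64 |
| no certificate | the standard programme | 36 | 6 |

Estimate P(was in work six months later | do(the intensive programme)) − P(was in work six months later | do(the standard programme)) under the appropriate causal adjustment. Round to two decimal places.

Qualification attained during the programme is downstream of the programme. One should not condition on a consequence of treatment, so the overall rates are the right comparison.
The causal difference is the pooled difference: 0.536 − 0.627 = -0.091.

-0.09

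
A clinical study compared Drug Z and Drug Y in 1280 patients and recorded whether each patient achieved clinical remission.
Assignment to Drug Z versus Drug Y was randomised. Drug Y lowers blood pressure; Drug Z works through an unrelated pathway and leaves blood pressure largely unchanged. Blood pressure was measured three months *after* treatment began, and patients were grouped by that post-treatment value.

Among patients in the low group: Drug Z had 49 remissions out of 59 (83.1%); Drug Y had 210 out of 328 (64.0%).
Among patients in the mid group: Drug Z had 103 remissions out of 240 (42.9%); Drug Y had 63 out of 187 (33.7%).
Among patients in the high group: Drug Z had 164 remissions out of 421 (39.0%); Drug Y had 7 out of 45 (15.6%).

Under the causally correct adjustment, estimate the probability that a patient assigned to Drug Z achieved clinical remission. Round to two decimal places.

The blood pressure-specific comparison favours Drug Z throughout, but the pooled figures favour Drug Y. The question is whether to condition on blood pressure.
The distribution of blood pressure is itself part of what the drug does — it is an intermediate outcome. Holding it fixed would remove that part of the effect; the total effect is the pooled difference.
So P(outcome | do(Drug Z)) is just the pooled rate for Drug Z: 316/720 = 0.439.

0.44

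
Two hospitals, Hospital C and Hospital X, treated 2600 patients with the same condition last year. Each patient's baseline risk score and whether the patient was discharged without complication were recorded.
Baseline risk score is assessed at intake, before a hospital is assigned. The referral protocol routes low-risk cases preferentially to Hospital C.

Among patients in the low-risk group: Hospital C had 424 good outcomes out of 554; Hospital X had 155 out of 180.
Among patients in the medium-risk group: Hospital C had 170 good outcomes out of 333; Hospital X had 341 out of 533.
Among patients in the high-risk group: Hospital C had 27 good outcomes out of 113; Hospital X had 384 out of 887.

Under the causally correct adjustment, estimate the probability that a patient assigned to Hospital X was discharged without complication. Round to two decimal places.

The baseline risk score-specific comparison favours Hospital X throughout, but the pooled figures favour Hospital C. The question is whether to condition on baseline risk score.
Baseline risk score differs across hospitals for reasons unrelated to any effect of the hospital itself, and it separately predicts the outcome — a classic confounder. We must compare within baseline risk score levels.
Standardising Hospital X to the population baseline risk score mix: 0.282·155/180 + 0.333·341/533 + 0.385·384/887 = 0.623.

0.62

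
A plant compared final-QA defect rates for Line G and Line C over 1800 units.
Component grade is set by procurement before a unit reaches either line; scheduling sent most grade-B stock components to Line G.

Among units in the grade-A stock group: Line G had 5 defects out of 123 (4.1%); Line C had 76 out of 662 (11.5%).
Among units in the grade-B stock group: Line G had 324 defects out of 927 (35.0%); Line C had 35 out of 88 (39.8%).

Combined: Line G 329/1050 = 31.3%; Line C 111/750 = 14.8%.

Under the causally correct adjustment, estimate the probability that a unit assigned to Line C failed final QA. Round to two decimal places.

0.27

Line G is lower inside every component grade stratum but Line C is lower in aggregate. Whether to stratify depends on how component grade relates to the line.
Nothing the line does changes component grade; the imbalance is an allocation artefact. With component grade also predicting the outcome, the pooled figure is confounded, and the within-stratum comparison is the causal one.
Standardising Line C to the population component grade mix: 0.436·76/662 + 0.564·35/88 = 0.274.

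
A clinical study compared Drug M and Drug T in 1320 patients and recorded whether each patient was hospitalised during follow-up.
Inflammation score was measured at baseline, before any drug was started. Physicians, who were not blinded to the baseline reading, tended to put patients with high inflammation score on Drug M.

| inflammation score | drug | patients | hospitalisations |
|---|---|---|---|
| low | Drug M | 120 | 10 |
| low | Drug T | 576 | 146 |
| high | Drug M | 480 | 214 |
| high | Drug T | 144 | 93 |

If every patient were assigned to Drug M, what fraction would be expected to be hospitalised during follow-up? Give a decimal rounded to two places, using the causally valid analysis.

The stratified and pooled comparisons disagree (Drug M wins within each inflammation score; Drug T wins overall), so the answer turns on the causal role of inflammation score.
Since inflammation score is a pre-existing factor (not a product of the drug) and it affects the outcome on its own, it is a confounder. The stratified rates, not the pooled rate, identify the causal effect.
Standardising Drug M to the population inflammation score mix: 0.527·10/120 + 0.473·214/480 = 0.255.

0.25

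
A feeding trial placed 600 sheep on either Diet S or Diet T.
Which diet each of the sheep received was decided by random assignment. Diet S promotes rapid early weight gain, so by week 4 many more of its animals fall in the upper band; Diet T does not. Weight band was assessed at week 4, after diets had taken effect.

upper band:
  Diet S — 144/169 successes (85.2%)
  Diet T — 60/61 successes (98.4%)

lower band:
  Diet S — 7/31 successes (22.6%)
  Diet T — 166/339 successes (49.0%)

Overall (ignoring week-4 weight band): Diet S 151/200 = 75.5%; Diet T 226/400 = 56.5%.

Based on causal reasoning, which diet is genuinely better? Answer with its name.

Diet S

Because the diet influences week-4 weight band, week-4 weight band is a post-treatment mediator, not a confounder. Stratifying on it would bias the estimate; the causal effect is the crude pooled difference.
Pooled: Diet S 75.5% vs Diet T 56.5%; Diet S is higher overall.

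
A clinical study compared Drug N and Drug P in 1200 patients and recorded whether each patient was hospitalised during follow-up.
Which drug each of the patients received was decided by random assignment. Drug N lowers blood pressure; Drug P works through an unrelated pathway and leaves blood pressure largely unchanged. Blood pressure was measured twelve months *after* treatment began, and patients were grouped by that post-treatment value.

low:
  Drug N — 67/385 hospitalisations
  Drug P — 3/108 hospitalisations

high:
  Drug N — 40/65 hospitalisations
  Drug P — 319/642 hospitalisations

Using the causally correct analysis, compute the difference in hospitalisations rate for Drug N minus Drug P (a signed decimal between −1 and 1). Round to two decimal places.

-0.19

Within every blood pressure level Drug P has the lower rate, yet pooled Drug N does — Simpson's reversal.
Blood pressure is recorded after the drug and is itself shifted by it — it sits on the causal path from drug to outcome. Conditioning on a mediator would strip out part of the effect we want; the pooled comparison gives the total causal effect.
The causal difference is the pooled difference: 0.238 − 0.429 = -0.192.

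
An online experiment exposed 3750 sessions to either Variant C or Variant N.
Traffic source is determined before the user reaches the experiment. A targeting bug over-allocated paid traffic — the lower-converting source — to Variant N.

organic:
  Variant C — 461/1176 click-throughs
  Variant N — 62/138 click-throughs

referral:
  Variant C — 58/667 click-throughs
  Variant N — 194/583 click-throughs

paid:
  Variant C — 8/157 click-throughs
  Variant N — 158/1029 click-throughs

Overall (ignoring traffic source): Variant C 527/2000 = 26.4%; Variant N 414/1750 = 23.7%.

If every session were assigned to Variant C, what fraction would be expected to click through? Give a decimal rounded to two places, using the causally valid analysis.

0.18

The traffic source-specific comparison favours Variant N throughout, but the pooled figures favour Variant C. The question is whether to condition on traffic source.
Since traffic source is a pre-existing factor (not a product of the variant) and it affects the outcome on its own, it is a confounder. The stratified rates, not the pooled rate, identify the causal effect.
Standardising Variant C to the population traffic source mix: 0.350·461/1176 + 0.333·58/667 + 0.316·8/157 = 0.182.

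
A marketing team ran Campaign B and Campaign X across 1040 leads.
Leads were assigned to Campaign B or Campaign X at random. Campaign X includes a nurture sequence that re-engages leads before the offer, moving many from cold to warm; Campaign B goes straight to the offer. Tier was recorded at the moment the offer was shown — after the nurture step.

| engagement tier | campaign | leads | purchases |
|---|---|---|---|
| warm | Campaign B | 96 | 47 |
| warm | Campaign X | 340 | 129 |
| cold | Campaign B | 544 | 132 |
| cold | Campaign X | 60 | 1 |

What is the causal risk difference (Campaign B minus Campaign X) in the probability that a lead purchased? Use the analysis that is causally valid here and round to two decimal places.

The stratified and pooled comparisons disagree (Campaign B wins within each engagement tier; Campaign X wins overall), so the answer turns on the causal role of engagement tier.
Engagement tier is downstream of the campaign. One should not condition on a consequence of treatment, so the overall rates are the right comparison.
The causal difference is the pooled difference: 0.280 − 0.325 = -0.045.

-0.05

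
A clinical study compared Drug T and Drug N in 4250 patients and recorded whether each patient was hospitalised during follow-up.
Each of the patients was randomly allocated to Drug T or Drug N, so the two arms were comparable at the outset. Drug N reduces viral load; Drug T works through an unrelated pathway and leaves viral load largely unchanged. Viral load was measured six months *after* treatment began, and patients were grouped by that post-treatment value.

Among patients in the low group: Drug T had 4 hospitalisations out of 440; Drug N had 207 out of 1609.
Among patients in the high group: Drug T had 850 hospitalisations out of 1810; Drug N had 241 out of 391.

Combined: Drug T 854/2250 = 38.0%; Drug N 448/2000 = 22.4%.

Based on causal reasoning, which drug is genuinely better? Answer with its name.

Drug N

Viral load is recorded after the drug and is itself shifted by it — it sits on the causal path from drug to outcome. Conditioning on a mediator would strip out part of the effect we want; the pooled comparison gives the total causal effect.
Pooled: Drug T 38.0% vs Drug N 22.4%; Drug N is lower overall.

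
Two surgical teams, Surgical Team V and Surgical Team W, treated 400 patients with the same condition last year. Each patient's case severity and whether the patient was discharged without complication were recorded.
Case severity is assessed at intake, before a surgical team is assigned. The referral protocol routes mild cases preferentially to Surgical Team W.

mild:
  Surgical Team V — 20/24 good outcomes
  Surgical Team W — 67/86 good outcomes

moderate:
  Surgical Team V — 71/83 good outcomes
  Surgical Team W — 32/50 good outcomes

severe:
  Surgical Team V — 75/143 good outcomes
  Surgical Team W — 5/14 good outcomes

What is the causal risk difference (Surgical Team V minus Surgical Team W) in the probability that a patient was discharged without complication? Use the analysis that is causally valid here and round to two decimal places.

+0.15

The stratified and pooled comparisons disagree (Surgical Team V wins within each case severity; Surgical Team W wins overall), so the answer turns on the causal role of case severity.
Nothing the surgical team does changes case severity; the imbalance is an allocation artefact. With case severity also predicting the outcome, the pooled figure is confounded, and the within-stratum comparison is the causal one.
Adjusting over the population distribution of case severity: 0.275·(0.833−0.779) + 0.333·(0.855−0.640) + 0.393·(0.524−0.357) = +0.152.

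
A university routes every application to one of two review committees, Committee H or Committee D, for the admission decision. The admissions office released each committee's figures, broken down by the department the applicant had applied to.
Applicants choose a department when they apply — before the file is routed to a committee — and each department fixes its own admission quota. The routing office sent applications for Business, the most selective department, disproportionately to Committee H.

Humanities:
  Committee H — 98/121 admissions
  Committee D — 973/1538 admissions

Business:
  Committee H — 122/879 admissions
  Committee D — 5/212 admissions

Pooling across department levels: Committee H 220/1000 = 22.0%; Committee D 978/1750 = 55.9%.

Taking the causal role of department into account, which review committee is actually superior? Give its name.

Committee H

Department satisfies the back-door criterion: it is not a descendant of the review committee, and it blocks the spurious path from review committee to outcome. Adjusting for it (i.e., using the within-department rates) gives the causal effect.
Within each level — Humanities: 81.0% vs 63.3%; Business: 13.9% vs 2.4% — Committee H is higher every time.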